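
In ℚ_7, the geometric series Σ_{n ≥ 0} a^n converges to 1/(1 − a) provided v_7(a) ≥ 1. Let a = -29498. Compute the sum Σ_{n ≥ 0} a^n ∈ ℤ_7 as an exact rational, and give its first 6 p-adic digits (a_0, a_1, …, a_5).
Σ a^n = 1/(1 − a) = 1/29499;  first 6 digits = (1, 0, 0, 5, 1, 5)

v_7(a) = 3 ≥ 1, so the series converges in ℤ_7 to 1/(1 − a) = 1/(1 − (-29498)) = 1/29499. Expand this rational in ℤ_7: compute digits iteratively via d_i = x_i mod 7, x_{i+1} = (x_i − d_i)/7. The first 6 digits are (1, 0, 0, 5, 1, 5).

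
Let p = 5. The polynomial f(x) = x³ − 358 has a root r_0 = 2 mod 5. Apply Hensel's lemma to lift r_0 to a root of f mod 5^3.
r_2 = 52 (mod 125)

Hensel: r_{i+1} = r_i − f(r_i)/f′(r_i) mod 5^{i+2}, where f′(x) = 3x². Iterate:
  r_0 = 2 (mod 5)
  r_1 = 2 (mod 25)
  r_2 = 52 (mod 125)
Final: r = 52 with f(r) ≡ 0 mod 5^3.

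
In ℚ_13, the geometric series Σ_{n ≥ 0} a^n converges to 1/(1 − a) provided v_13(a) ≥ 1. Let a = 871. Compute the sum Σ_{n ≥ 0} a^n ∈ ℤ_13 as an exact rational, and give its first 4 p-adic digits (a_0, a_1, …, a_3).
Σ a^n = 1/(1 − a) = -1/870;  first 4 digits = (1, 2, 9, 2)

v_13(a) = 1 ≥ 1, so the series converges in ℤ_13 to 1/(1 − a) = 1/(1 − 871) = -1/870. Expand this rational in ℤ_13: compute digits iteratively via d_i = x_i mod 13, x_{i+1} = (x_i − d_i)/13. The first 4 digits are (1, 2, 9, 2).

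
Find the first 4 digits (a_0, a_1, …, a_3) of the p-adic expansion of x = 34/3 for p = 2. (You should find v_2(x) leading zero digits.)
(a_0, …, a_3) = (0, 1, 1, 0)

v_2(34/3) = 1, so a_0 = ... = a_0 = 0. Factor out: x = 2^1 · u with u = 17/3 a unit in ℤ_2. Expand u iteratively via a_{v+i} = u_i mod 2, u_{i+1} = (u_i − a_{v+i})/2:
  u_0 = 17/3;  a_1 = 1;  u_1 = (u_0 − 1)/2 = 7/3
  u_1 = 7/3;  a_2 = 1;  u_2 = (u_1 − 1)/2 = 2/3
  u_2 = 2/3;  a_3 = 0;  u_3 = (u_2 − 0)/2 = 1/3
Digits: (0, 1, 1, 0).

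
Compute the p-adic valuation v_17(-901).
v_17(-901) = 1

v_17(n) is the largest exponent k such that 17^k divides n. Factor out: -901 = -17^1 · 53. (Sign doesn't affect v_p.) So v_17(-901) = 1.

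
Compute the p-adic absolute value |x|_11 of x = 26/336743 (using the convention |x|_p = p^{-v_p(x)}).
|26/336743|_11 = 14641

Step 1 — compute v_11(x) by factoring powers of 11 out of the numerator and denominator: v_11(26/336743) = -4. Step 2 — apply |x|_p = p^{-v_p(x)} = 11^{4} = 14641.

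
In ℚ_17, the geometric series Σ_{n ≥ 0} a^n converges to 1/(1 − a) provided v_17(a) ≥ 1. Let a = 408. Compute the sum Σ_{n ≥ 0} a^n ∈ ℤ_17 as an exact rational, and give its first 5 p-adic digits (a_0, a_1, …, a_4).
Σ a^n = 1/(1 − a) = -1/407;  first 5 digits = (1, 7, 16, 2, 3)

v_17(a) = 1 ≥ 1, so the series converges in ℤ_17 to 1/(1 − a) = 1/(1 − 408) = -1/407. Expand this rational in ℤ_17: compute digits iteratively via d_i = x_i mod 17, x_{i+1} = (x_i − d_i)/17. The first 5 digits are (1, 7, 16, 2, 3).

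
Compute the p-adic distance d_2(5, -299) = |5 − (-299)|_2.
d_2(5, -299) = 1/16

Step 1 — x − y = 5 − (-299) = 304. Step 2 — v_2(304) = 4 (factor: 304 = (2^4 · 19); the sign does not affect v_p). Step 3 — |x − y|_2 = 2^{-4} = 1/16.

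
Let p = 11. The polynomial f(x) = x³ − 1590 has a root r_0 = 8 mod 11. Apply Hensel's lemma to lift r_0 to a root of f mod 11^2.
r_1 = 30 (mod 121)

Hensel: r_{i+1} = r_i − f(r_i)/f′(r_i) mod 11^{i+2}, where f′(x) = 3x². Iterate:
  r_0 = 8 (mod 11)
  r_1 = 30 (mod 121)
Final: r = 30 with f(r) ≡ 0 mod 11^2.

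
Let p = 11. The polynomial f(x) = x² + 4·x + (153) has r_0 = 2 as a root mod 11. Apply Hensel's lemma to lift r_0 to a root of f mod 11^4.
r_3 = 1267 (mod 14641)

Hensel: r_{i+1} = r_i − f(r_i)·(f′(r_i))^{-1} mod 11^{i+2}, f′(x) = 2x + 4. Iterate:
  r_0 = 2 (mod 11)
  r_1 = 57 (mod 121)
  r_2 = 1267 (mod 1331)
  r_3 = 1267 (mod 14641)
Final: r = 1267 satisfies f(r) ≡ 0 mod 11^4.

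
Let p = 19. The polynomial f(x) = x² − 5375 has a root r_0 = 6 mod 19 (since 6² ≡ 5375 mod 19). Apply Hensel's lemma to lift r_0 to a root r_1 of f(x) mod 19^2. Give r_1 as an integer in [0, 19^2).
r_1 = 120 (mod 361)

Hensel's recurrence: r_{i+1} = r_i − f(r_i)·(f′(r_i))^{-1} mod 19^{i+2}, with f′(x) = 2x. Iterate:
  r_0 = 6 (mod 19)
  r_1 = 120 (mod 361)
Final: r_1 = 120, and one checks f(r_1) ≡ 0 mod 19^2.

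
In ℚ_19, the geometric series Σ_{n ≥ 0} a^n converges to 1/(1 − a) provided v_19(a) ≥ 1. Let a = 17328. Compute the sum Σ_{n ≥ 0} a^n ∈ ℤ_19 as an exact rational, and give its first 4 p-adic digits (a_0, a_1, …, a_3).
Σ a^n = 1/(1 − a) = -1/17327;  first 4 digits = (1, 0, 10, 2)

v_19(a) = 2 ≥ 1, so the series converges in ℤ_19 to 1/(1 − a) = 1/(1 − 17328) = -1/17327. Expand this rational in ℤ_19: compute digits iteratively via d_i = x_i mod 19, x_{i+1} = (x_i − d_i)/19. The first 4 digits are (1, 0, 10, 2).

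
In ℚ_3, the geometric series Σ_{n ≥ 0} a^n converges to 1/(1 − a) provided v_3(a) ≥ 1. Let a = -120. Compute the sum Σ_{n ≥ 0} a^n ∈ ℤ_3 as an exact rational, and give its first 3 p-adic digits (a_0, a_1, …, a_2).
Σ a^n = 1/(1 − a) = 1/121;  first 3 digits = (1, 2, 2)

v_3(a) = 1 ≥ 1, so the series converges in ℤ_3 to 1/(1 − a) = 1/(1 − (-120)) = 1/121. Expand this rational in ℤ_3: compute digits iteratively via d_i = x_i mod 3, x_{i+1} = (x_i − d_i)/3. The first 3 digits are (1, 2, 2).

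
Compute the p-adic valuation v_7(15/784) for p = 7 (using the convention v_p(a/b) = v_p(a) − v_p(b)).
v_7(15/784) = -2

Factor powers of 7 from the numerator and denominator of the reduced fraction: 15 = 7^0 · 15 and 784 = 7^2 · 16. Apply v_p(a/b) = v_p(a) − v_p(b): v_7(15/784) = 0 − 2 = -2.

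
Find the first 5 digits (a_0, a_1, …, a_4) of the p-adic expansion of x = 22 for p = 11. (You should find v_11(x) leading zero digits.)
(a_0, …, a_4) = (0, 2, 0, 0, 0)

v_11(22) = 1, so a_0 = ... = a_0 = 0. Factor out: x = 11^1 · u with u = 2 a unit in ℤ_11. Expand u iteratively via a_{v+i} = u_i mod 11, u_{i+1} = (u_i − a_{v+i})/11:
  u_0 = 2;  a_1 = 2;  u_1 = (u_0 − 2)/11 = 0
  u_1 = 0;  a_2 = 0;  u_2 = (u_1 − 0)/11 = 0
  u_2 = 0;  a_3 = 0;  u_3 = (u_2 − 0)/11 = 0
  u_3 = 0;  a_4 = 0;  u_4 = (u_3 − 0)/11 = 0
Digits: (0, 2, 0, 0, 0).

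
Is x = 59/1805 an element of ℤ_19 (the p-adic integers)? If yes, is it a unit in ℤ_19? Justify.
x ∉ ℤ_19 (v_19(x) = -2 < 0)

ℤ_19 = {x ∈ ℚ_19 : v_19(x) ≥ 0} and ℤ_19^× = {x ∈ ℤ_19 : v_19(x) = 0}. Here v_19(59/1805) = v_19(num) − v_19(den) = -2; compare against these criteria.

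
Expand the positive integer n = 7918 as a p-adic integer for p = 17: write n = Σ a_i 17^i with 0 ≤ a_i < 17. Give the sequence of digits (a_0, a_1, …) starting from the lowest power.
(a_0, a_1, …) = (13, 6, 10, 1)

Repeated division by 17 gives the digits low-to-high: 7918 = 13 + 6·17^1 + 10·17^2 + 1·17^3. Digit sequence: (13, 6, 10, 1).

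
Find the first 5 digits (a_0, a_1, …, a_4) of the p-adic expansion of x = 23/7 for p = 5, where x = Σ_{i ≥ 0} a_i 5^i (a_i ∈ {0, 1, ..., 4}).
(a_0, …, a_4) = (4, 2, 1, 4, 2)

v_5(23/7) = 0 (numerator and denominator both coprime to 5), so x ∈ ℤ_5^×. Compute digits iteratively via a_i = x_i mod 5, x_{i+1} = (x_i − a_i)/5, with x_0 = x:
  x_0 = 23/7;  a_0 = 4;  x_1 = (x_0 − 4)/5 = -1/7
  x_1 = -1/7;  a_1 = 2;  x_2 = (x_1 − 2)/5 = -3/7
  x_2 = -3/7;  a_2 = 1;  x_3 = (x_2 − 1)/5 = -2/7
  x_3 = -2/7;  a_3 = 4;  x_4 = (x_3 − 4)/5 = -6/7
  x_4 = -6/7;  a_4 = 2;  x_5 = (x_4 − 2)/5 = -4/7
Digits: (4, 2, 1, 4, 2).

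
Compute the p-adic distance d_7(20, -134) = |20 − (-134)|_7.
d_7(20, -134) = 1/7

Step 1 — x − y = 20 − (-134) = 154. Step 2 — v_7(154) = 1 (factor: 154 = (7^1 · 22); the sign does not affect v_p). Step 3 — |x − y|_7 = 7^{-1} = 1/7.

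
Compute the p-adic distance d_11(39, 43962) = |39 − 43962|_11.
d_11(39, 43962) = 1/14641

Step 1 — x − y = 39 − 43962 = -43923. Step 2 — v_11(-43923) = 4 (factor: -43923 = −(11^4 · 3); the sign does not affect v_p). Step 3 — |x − y|_11 = 11^{-4} = 1/14641.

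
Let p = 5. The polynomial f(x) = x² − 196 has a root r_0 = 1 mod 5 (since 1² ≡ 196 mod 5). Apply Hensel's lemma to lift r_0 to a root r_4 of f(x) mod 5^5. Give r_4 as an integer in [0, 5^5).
r_4 = 3111 (mod 3125)

Hensel's recurrence: r_{i+1} = r_i − f(r_i)·(f′(r_i))^{-1} mod 5^{i+2}, with f′(x) = 2x. Iterate:
  r_0 = 1 (mod 5)
  r_1 = 11 (mod 25)
  r_2 = 111 (mod 125)
  r_3 = 611 (mod 625)
  r_4 = 3111 (mod 3125)
Final: r_4 = 3111, and one checks f(r_4) ≡ 0 mod 5^5.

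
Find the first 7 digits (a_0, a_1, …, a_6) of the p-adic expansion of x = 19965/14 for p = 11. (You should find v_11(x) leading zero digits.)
(a_0, …, a_6) = (0, 0, 0, 5, 2, 10, 3)

v_11(19965/14) = 3, so a_0 = ... = a_2 = 0. Factor out: x = 11^3 · u with u = 15/14 a unit in ℤ_11. Expand u iteratively via a_{v+i} = u_i mod 11, u_{i+1} = (u_i − a_{v+i})/11:
  u_0 = 15/14;  a_3 = 5;  u_1 = (u_0 − 5)/11 = -5/14
  u_1 = -5/14;  a_4 = 2;  u_2 = (u_1 − 2)/11 = -3/14
  u_2 = -3/14;  a_5 = 10;  u_3 = (u_2 − 10)/11 = -13/14
  u_3 = -13/14;  a_6 = 3;  u_4 = (u_3 − 3)/11 = -5/14
Digits: (0, 0, 0, 5, 2, 10, 3).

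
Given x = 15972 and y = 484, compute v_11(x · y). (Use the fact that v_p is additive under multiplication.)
v_11(7730448) = 5

v_p(x) = 3 (factor: 15972 = 11^3 · 12); v_p(y) = 2 (factor: 484 = 11^2 · 4). Additivity: v_p(xy) = v_p(x) + v_p(y) = 3 + 2 = 5. (Direct check: xy = 7730448 = 11^5 · (48).)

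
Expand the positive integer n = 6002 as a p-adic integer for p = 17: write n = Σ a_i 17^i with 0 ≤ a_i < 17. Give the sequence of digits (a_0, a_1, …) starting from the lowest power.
(a_0, a_1, …) = (1, 13, 3, 1)

Repeated division by 17 gives the digits low-to-high: 6002 = 1 + 13·17^1 + 3·17^2 + 1·17^3. Digit sequence: (1, 13, 3, 1).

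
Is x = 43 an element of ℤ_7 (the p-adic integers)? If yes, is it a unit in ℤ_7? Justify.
x ∈ ℤ_7^× (unit); v_7(x) = 0

ℤ_7 = {x ∈ ℚ_7 : v_7(x) ≥ 0} and ℤ_7^× = {x ∈ ℤ_7 : v_7(x) = 0}. Here v_7(43) = v_7(num) − v_7(den) = 0; compare against these criteria.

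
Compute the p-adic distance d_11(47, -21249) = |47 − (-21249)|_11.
d_11(47, -21249) = 1/1331

Step 1 — x − y = 47 − (-21249) = 21296. Step 2 — v_11(21296) = 3 (factor: 21296 = (11^3 · 16); the sign does not affect v_p). Step 3 — |x − y|_11 = 11^{-3} = 1/1331.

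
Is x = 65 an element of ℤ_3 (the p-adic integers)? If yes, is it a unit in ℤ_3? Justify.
x ∈ ℤ_3^× (unit); v_3(x) = 0

ℤ_3 = {x ∈ ℚ_3 : v_3(x) ≥ 0} and ℤ_3^× = {x ∈ ℤ_3 : v_3(x) = 0}. Here v_3(65) = v_3(num) − v_3(den) = 0; compare against these criteria.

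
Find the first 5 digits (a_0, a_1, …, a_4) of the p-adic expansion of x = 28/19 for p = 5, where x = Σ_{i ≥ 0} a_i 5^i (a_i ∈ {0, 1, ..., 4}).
(a_0, …, a_4) = (2, 2, 3, 3, 4)

v_5(28/19) = 0 (numerator and denominator both coprime to 5), so x ∈ ℤ_5^×. Compute digits iteratively via a_i = x_i mod 5, x_{i+1} = (x_i − a_i)/5, with x_0 = x:
  x_0 = 28/19;  a_0 = 2;  x_1 = (x_0 − 2)/5 = -2/19
  x_1 = -2/19;  a_1 = 2;  x_2 = (x_1 − 2)/5 = -8/19
  x_2 = -8/19;  a_2 = 3;  x_3 = (x_2 − 3)/5 = -13/19
  x_3 = -13/19;  a_3 = 3;  x_4 = (x_3 − 3)/5 = -14/19
  x_4 = -14/19;  a_4 = 4;  x_5 = (x_4 − 4)/5 = -18/19
Digits: (2, 2, 3, 3, 4).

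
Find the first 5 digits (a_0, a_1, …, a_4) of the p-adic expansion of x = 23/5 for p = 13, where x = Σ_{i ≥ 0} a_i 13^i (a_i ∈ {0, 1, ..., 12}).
(a_0, …, a_4) = (2, 8, 2, 5, 10)

v_13(23/5) = 0 (numerator and denominator both coprime to 13), so x ∈ ℤ_13^×. Compute digits iteratively via a_i = x_i mod 13, x_{i+1} = (x_i − a_i)/13, with x_0 = x:
  x_0 = 23/5;  a_0 = 2;  x_1 = (x_0 − 2)/13 = 1/5
  x_1 = 1/5;  a_1 = 8;  x_2 = (x_1 − 8)/13 = -3/5
  x_2 = -3/5;  a_2 = 2;  x_3 = (x_2 − 2)/13 = -1/5
  x_3 = -1/5;  a_3 = 5;  x_4 = (x_3 − 5)/13 = -2/5
  x_4 = -2/5;  a_4 = 10;  x_5 = (x_4 − 10)/13 = -4/5
Digits: (2, 8, 2, 5, 10).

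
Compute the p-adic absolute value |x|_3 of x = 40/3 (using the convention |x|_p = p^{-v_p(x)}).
|40/3|_3 = 3

Step 1 — compute v_3(x) by factoring powers of 3 out of the numerator and denominator: v_3(40/3) = -1. Step 2 — apply |x|_p = p^{-v_p(x)} = 3^{1} = 3.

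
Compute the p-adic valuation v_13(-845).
v_13(-845) = 2

v_13(n) is the largest exponent k such that 13^k divides n. Factor out: -845 = -13^2 · 5. (Sign doesn't affect v_p.) So v_13(-845) = 2.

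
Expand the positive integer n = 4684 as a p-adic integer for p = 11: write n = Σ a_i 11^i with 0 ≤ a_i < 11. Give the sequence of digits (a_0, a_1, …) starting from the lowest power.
(a_0, a_1, …) = (9, 7, 5, 3)

Repeated division by 11 gives the digits low-to-high: 4684 = 9 + 7·11^1 + 5·11^2 + 3·11^3. Digit sequence: (9, 7, 5, 3).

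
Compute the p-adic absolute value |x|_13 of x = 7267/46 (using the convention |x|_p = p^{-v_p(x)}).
|7267/46|_13 = 1/169

Step 1 — compute v_13(x) by factoring powers of 13 out of the numerator and denominator: v_13(7267/46) = 2. Step 2 — apply |x|_p = p^{-v_p(x)} = 13^{-2} = 1/169.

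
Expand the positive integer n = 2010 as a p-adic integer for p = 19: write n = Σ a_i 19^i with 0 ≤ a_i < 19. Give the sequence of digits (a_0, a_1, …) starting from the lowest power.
(a_0, a_1, …) = (15, 10, 5)

Repeated division by 19 gives the digits low-to-high: 2010 = 15 + 10·19^1 + 5·19^2. Digit sequence: (15, 10, 5).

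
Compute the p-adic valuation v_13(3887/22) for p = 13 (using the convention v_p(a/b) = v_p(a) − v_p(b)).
v_13(3887/22) = 2

Factor powers of 13 from the numerator and denominator of the reduced fraction: 3887 = 13^2 · 23 and 22 = 13^0 · 22. Apply v_p(a/b) = v_p(a) − v_p(b): v_13(3887/22) = 2 − 0 = 2.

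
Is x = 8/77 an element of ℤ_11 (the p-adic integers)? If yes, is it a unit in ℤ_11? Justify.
x ∉ ℤ_11 (v_11(x) = -1 < 0)

ℤ_11 = {x ∈ ℚ_11 : v_11(x) ≥ 0} and ℤ_11^× = {x ∈ ℤ_11 : v_11(x) = 0}. Here v_11(8/77) = v_11(num) − v_11(den) = -1; compare against these criteria.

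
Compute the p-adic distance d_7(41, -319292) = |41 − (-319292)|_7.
d_7(41, -319292) = 1/16807

Step 1 — x − y = 41 − (-319292) = 319333. Step 2 — v_7(319333) = 5 (factor: 319333 = (7^5 · 19); the sign does not affect v_p). Step 3 — |x − y|_7 = 7^{-5} = 1/16807.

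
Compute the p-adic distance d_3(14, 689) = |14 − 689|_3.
d_3(14, 689) = 1/27

Step 1 — x − y = 14 − 689 = -675. Step 2 — v_3(-675) = 3 (factor: -675 = −(3^3 · 25); the sign does not affect v_p). Step 3 — |x − y|_3 = 3^{-3} = 1/27.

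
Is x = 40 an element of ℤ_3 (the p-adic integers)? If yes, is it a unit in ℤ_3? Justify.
x ∈ ℤ_3^× (unit); v_3(x) = 0

ℤ_3 = {x ∈ ℚ_3 : v_3(x) ≥ 0} and ℤ_3^× = {x ∈ ℤ_3 : v_3(x) = 0}. Here v_3(40) = v_3(num) − v_3(den) = 0; compare against these criteria.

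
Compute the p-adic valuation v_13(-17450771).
v_13(-17450771) = 5

v_13(n) is the largest exponent k such that 13^k divides n. Factor out: -17450771 = -13^5 · 47. (Sign doesn't affect v_p.) So v_13(-17450771) = 5.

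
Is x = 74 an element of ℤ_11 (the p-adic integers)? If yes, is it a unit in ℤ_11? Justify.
x ∈ ℤ_11^× (unit); v_11(x) = 0

ℤ_11 = {x ∈ ℚ_11 : v_11(x) ≥ 0} and ℤ_11^× = {x ∈ ℤ_11 : v_11(x) = 0}. Here v_11(74) = v_11(num) − v_11(den) = 0; compare against these criteria.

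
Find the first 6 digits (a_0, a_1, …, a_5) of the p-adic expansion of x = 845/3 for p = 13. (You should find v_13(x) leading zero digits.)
(a_0, …, a_5) = (0, 0, 6, 4, 4, 4)

v_13(845/3) = 2, so a_0 = ... = a_1 = 0. Factor out: x = 13^2 · u with u = 5/3 a unit in ℤ_13. Expand u iteratively via a_{v+i} = u_i mod 13, u_{i+1} = (u_i − a_{v+i})/13:
  u_0 = 5/3;  a_2 = 6;  u_1 = (u_0 − 6)/13 = -1/3
  u_1 = -1/3;  a_3 = 4;  u_2 = (u_1 − 4)/13 = -1/3
  u_2 = -1/3;  a_4 = 4;  u_3 = (u_2 − 4)/13 = -1/3
  u_3 = -1/3;  a_5 = 4;  u_4 = (u_3 − 4)/13 = -1/3
Digits: (0, 0, 6, 4, 4, 4).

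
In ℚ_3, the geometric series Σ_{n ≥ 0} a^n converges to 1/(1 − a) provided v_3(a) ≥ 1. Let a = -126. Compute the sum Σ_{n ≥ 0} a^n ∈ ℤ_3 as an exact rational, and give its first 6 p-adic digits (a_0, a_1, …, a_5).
Σ a^n = 1/(1 − a) = 1/127;  first 6 digits = (1, 0, 1, 1, 2, 1)

v_3(a) = 2 ≥ 1, so the series converges in ℤ_3 to 1/(1 − a) = 1/(1 − (-126)) = 1/127. Expand this rational in ℤ_3: compute digits iteratively via d_i = x_i mod 3, x_{i+1} = (x_i − d_i)/3. The first 6 digits are (1, 0, 1, 1, 2, 1).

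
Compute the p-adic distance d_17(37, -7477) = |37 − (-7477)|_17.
d_17(37, -7477) = 1/289

Step 1 — x − y = 37 − (-7477) = 7514. Step 2 — v_17(7514) = 2 (factor: 7514 = (17^2 · 26); the sign does not affect v_p). Step 3 — |x − y|_17 = 17^{-2} = 1/289.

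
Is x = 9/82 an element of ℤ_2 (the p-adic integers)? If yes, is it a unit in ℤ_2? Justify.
x ∉ ℤ_2 (v_2(x) = -1 < 0)

ℤ_2 = {x ∈ ℚ_2 : v_2(x) ≥ 0} and ℤ_2^× = {x ∈ ℤ_2 : v_2(x) = 0}. Here v_2(9/82) = v_2(num) − v_2(den) = -1; compare against these criteria.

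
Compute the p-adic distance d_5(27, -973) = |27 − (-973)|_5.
d_5(27, -973) = 1/125

Step 1 — x − y = 27 − (-973) = 1000. Step 2 — v_5(1000) = 3 (factor: 1000 = (5^3 · 8); the sign does not affect v_p). Step 3 — |x − y|_5 = 5^{-3} = 1/125.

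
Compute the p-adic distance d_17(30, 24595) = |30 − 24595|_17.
d_17(30, 24595) = 1/4913

Step 1 — x − y = 30 − 24595 = -24565. Step 2 — v_17(-24565) = 3 (factor: -24565 = −(17^3 · 5); the sign does not affect v_p). Step 3 — |x − y|_17 = 17^{-3} = 1/4913.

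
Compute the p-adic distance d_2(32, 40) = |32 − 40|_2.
d_2(32, 40) = 1/8

Step 1 — x − y = 32 − 40 = -8. Step 2 — v_2(-8) = 3 (factor: -8 = −(2^3 · 1); the sign does not affect v_p). Step 3 — |x − y|_2 = 2^{-3} = 1/8.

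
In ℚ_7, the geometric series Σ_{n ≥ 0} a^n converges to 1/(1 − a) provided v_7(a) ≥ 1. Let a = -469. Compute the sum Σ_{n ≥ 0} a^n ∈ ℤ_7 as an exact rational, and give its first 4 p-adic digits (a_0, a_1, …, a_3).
Σ a^n = 1/(1 − a) = 1/470;  first 4 digits = (1, 3, 6, 1)

v_7(a) = 1 ≥ 1, so the series converges in ℤ_7 to 1/(1 − a) = 1/(1 − (-469)) = 1/470. Expand this rational in ℤ_7: compute digits iteratively via d_i = x_i mod 7, x_{i+1} = (x_i − d_i)/7. The first 4 digits are (1, 3, 6, 1).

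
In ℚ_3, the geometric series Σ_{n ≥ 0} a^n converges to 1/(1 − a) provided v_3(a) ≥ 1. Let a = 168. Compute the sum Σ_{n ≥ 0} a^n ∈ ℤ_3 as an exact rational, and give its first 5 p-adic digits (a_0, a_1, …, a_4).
Σ a^n = 1/(1 − a) = -1/167;  first 5 digits = (1, 2, 1, 0, 0)

v_3(a) = 1 ≥ 1, so the series converges in ℤ_3 to 1/(1 − a) = 1/(1 − 168) = -1/167. Expand this rational in ℤ_3: compute digits iteratively via d_i = x_i mod 3, x_{i+1} = (x_i − d_i)/3. The first 5 digits are (1, 2, 1, 0, 0).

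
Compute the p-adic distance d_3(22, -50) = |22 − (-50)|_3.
d_3(22, -50) = 1/9

Step 1 — x − y = 22 − (-50) = 72. Step 2 — v_3(72) = 2 (factor: 72 = (3^2 · 8); the sign does not affect v_p). Step 3 — |x − y|_3 = 3^{-2} = 1/9.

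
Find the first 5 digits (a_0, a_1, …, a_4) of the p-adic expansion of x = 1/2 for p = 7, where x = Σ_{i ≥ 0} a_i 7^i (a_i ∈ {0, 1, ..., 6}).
(a_0, …, a_4) = (4, 3, 3, 3, 3)

v_7(1/2) = 0 (numerator and denominator both coprime to 7), so x ∈ ℤ_7^×. Compute digits iteratively via a_i = x_i mod 7, x_{i+1} = (x_i − a_i)/7, with x_0 = x:
  x_0 = 1/2;  a_0 = 4;  x_1 = (x_0 − 4)/7 = -1/2
  x_1 = -1/2;  a_1 = 3;  x_2 = (x_1 − 3)/7 = -1/2
  x_2 = -1/2;  a_2 = 3;  x_3 = (x_2 − 3)/7 = -1/2
  x_3 = -1/2;  a_3 = 3;  x_4 = (x_3 − 3)/7 = -1/2
  x_4 = -1/2;  a_4 = 3;  x_5 = (x_4 − 3)/7 = -1/2
Digits: (4, 3, 3, 3, 3).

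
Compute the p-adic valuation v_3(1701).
v_3(1701) = 5

v_3(n) is the largest exponent k such that 3^k divides n. Factor out: 1701 = 3^5 · 7. (Sign doesn't affect v_p.) So v_3(1701) = 5.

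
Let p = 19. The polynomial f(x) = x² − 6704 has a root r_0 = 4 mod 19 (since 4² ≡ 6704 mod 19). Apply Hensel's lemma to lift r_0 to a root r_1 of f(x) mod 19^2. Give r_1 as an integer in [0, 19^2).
r_1 = 118 (mod 361)

Hensel's recurrence: r_{i+1} = r_i − f(r_i)·(f′(r_i))^{-1} mod 19^{i+2}, with f′(x) = 2x. Iterate:
  r_0 = 4 (mod 19)
  r_1 = 118 (mod 361)
Final: r_1 = 118, and one checks f(r_1) ≡ 0 mod 19^2.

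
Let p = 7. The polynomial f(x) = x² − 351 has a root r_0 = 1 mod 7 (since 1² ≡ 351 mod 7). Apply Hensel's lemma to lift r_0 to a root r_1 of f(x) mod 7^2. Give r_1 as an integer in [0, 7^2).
r_1 = 29 (mod 49)

Hensel's recurrence: r_{i+1} = r_i − f(r_i)·(f′(r_i))^{-1} mod 7^{i+2}, with f′(x) = 2x. Iterate:
  r_0 = 1 (mod 7)
  r_1 = 29 (mod 49)
Final: r_1 = 29, and one checks f(r_1) ≡ 0 mod 7^2.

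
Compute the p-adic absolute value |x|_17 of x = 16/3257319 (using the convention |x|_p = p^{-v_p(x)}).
|16/3257319|_17 = 83521

Step 1 — compute v_17(x) by factoring powers of 17 out of the numerator and denominator: v_17(16/3257319) = -4. Step 2 — apply |x|_p = p^{-v_p(x)} = 17^{4} = 83521.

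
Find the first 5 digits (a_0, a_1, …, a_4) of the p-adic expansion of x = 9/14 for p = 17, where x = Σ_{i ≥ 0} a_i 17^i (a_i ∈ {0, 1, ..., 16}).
(a_0, …, a_4) = (14, 15, 10, 3, 1)

v_17(9/14) = 0 (numerator and denominator both coprime to 17), so x ∈ ℤ_17^×. Compute digits iteratively via a_i = x_i mod 17, x_{i+1} = (x_i − a_i)/17, with x_0 = x:
  x_0 = 9/14;  a_0 = 14;  x_1 = (x_0 − 14)/17 = -11/14
  x_1 = -11/14;  a_1 = 15;  x_2 = (x_1 − 15)/17 = -13/14
  x_2 = -13/14;  a_2 = 10;  x_3 = (x_2 − 10)/17 = -9/14
  x_3 = -9/14;  a_3 = 3;  x_4 = (x_3 − 3)/17 = -3/14
  x_4 = -3/14;  a_4 = 1;  x_5 = (x_4 − 1)/17 = -1/14
Digits: (14, 15, 10, 3, 1).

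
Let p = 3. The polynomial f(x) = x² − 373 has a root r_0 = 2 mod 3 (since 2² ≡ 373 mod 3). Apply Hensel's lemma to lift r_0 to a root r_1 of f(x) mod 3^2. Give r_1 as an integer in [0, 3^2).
r_1 = 2 (mod 9)

Hensel's recurrence: r_{i+1} = r_i − f(r_i)·(f′(r_i))^{-1} mod 3^{i+2}, with f′(x) = 2x. Iterate:
  r_0 = 2 (mod 3)
  r_1 = 2 (mod 9)
Final: r_1 = 2, and one checks f(r_1) ≡ 0 mod 3^2.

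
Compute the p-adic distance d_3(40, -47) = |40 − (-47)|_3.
d_3(40, -47) = 1/3

Step 1 — x − y = 40 − (-47) = 87. Step 2 — v_3(87) = 1 (factor: 87 = (3^1 · 29); the sign does not affect v_p). Step 3 — |x − y|_3 = 3^{-1} = 1/3.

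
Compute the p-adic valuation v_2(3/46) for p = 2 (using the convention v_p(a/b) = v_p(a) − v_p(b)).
v_2(3/46) = -1

Factor powers of 2 from the numerator and denominator of the reduced fraction: 3 = 2^0 · 3 and 46 = 2^1 · 23. Apply v_p(a/b) = v_p(a) − v_p(b): v_2(3/46) = 0 − 1 = -1.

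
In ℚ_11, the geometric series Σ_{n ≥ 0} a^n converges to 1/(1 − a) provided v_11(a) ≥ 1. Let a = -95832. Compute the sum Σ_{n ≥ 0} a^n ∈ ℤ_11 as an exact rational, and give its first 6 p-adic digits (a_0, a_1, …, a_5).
Σ a^n = 1/(1 − a) = 1/95833;  first 6 digits = (1, 0, 0, 5, 4, 10)

v_11(a) = 3 ≥ 1, so the series converges in ℤ_11 to 1/(1 − a) = 1/(1 − (-95832)) = 1/95833. Expand this rational in ℤ_11: compute digits iteratively via d_i = x_i mod 11, x_{i+1} = (x_i − d_i)/11. The first 6 digits are (1, 0, 0, 5, 4, 10).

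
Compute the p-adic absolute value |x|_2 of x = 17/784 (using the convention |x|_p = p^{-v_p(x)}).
|17/784|_2 = 16

Step 1 — compute v_2(x) by factoring powers of 2 out of the numerator and denominator: v_2(17/784) = -4. Step 2 — apply |x|_p = p^{-v_p(x)} = 2^{4} = 16.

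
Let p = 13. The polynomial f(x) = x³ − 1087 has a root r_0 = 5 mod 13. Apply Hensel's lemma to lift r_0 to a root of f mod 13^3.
r_2 = 1149 (mod 2197)

Hensel: r_{i+1} = r_i − f(r_i)/f′(r_i) mod 13^{i+2}, where f′(x) = 3x². Iterate:
  r_0 = 5 (mod 13)
  r_1 = 135 (mod 169)
  r_2 = 1149 (mod 2197)
Final: r = 1149 with f(r) ≡ 0 mod 13^3.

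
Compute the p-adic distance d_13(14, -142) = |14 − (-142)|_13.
d_13(14, -142) = 1/13

Step 1 — x − y = 14 − (-142) = 156. Step 2 — v_13(156) = 1 (factor: 156 = (13^1 · 12); the sign does not affect v_p). Step 3 — |x − y|_13 = 13^{-1} = 1/13.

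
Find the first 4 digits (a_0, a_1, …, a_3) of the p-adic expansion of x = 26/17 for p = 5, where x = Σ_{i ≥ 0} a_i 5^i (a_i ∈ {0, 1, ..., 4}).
(a_0, …, a_3) = (3, 0, 2, 4)

v_5(26/17) = 0 (numerator and denominator both coprime to 5), so x ∈ ℤ_5^×. Compute digits iteratively via a_i = x_i mod 5, x_{i+1} = (x_i − a_i)/5, with x_0 = x:
  x_0 = 26/17;  a_0 = 3;  x_1 = (x_0 − 3)/5 = -5/17
  x_1 = -5/17;  a_1 = 0;  x_2 = (x_1 − 0)/5 = -1/17
  x_2 = -1/17;  a_2 = 2;  x_3 = (x_2 − 2)/5 = -7/17
  x_3 = -7/17;  a_3 = 4;  x_4 = (x_3 − 4)/5 = -15/17
Digits: (3, 0, 2, 4).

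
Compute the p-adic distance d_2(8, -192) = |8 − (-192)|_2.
d_2(8, -192) = 1/8

Step 1 — x − y = 8 − (-192) = 200. Step 2 — v_2(200) = 3 (factor: 200 = (2^3 · 25); the sign does not affect v_p). Step 3 — |x − y|_2 = 2^{-3} = 1/8.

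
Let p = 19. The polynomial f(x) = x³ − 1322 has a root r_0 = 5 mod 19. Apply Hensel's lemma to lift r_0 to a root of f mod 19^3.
r_2 = 6750 (mod 6859)

Hensel: r_{i+1} = r_i − f(r_i)/f′(r_i) mod 19^{i+2}, where f′(x) = 3x². Iterate:
  r_0 = 5 (mod 19)
  r_1 = 252 (mod 361)
  r_2 = 6750 (mod 6859)
Final: r = 6750 with f(r) ≡ 0 mod 19^3.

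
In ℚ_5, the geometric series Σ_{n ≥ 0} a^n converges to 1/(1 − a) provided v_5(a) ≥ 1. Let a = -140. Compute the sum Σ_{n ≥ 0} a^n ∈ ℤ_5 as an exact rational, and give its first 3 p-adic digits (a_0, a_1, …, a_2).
Σ a^n = 1/(1 − a) = 1/141;  first 3 digits = (1, 2, 3)

v_5(a) = 1 ≥ 1, so the series converges in ℤ_5 to 1/(1 − a) = 1/(1 − (-140)) = 1/141. Expand this rational in ℤ_5: compute digits iteratively via d_i = x_i mod 5, x_{i+1} = (x_i − d_i)/5. The first 3 digits are (1, 2, 3).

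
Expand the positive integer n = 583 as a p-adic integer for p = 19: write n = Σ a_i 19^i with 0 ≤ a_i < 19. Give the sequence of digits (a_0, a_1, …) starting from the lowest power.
(a_0, a_1, …) = (13, 11, 1)

Repeated division by 19 gives the digits low-to-high: 583 = 13 + 11·19^1 + 1·19^2. Digit sequence: (13, 11, 1).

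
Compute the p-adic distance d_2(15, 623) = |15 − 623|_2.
d_2(15, 623) = 1/32

Step 1 — x − y = 15 − 623 = -608. Step 2 — v_2(-608) = 5 (factor: -608 = −(2^5 · 19); the sign does not affect v_p). Step 3 — |x − y|_2 = 2^{-5} = 1/32.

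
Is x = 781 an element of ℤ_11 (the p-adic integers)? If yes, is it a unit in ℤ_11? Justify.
x ∈ ℤ_11 but not a unit; v_11(x) = 1 > 0

ℤ_11 = {x ∈ ℚ_11 : v_11(x) ≥ 0} and ℤ_11^× = {x ∈ ℤ_11 : v_11(x) = 0}. Here v_11(781) = v_11(num) − v_11(den) = 1; compare against these criteria.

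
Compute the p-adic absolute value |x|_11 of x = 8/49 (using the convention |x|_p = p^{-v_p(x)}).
|8/49|_11 = 1

Step 1 — compute v_11(x) by factoring powers of 11 out of the numerator and denominator: v_11(8/49) = 0. Step 2 — apply |x|_p = p^{-v_p(x)} = 11^{0} = 1.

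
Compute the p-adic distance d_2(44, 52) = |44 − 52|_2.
d_2(44, 52) = 1/8

Step 1 — x − y = 44 − 52 = -8. Step 2 — v_2(-8) = 3 (factor: -8 = −(2^3 · 1); the sign does not affect v_p). Step 3 — |x − y|_2 = 2^{-3} = 1/8.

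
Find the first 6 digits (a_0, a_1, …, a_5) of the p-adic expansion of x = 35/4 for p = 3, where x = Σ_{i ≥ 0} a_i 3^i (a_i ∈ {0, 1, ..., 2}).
(a_0, …, a_5) = (2, 0, 0, 1, 2, 0)

v_3(35/4) = 0 (numerator and denominator both coprime to 3), so x ∈ ℤ_3^×. Compute digits iteratively via a_i = x_i mod 3, x_{i+1} = (x_i − a_i)/3, with x_0 = x:
  x_0 = 35/4;  a_0 = 2;  x_1 = (x_0 − 2)/3 = 9/4
  x_1 = 9/4;  a_1 = 0;  x_2 = (x_1 − 0)/3 = 3/4
  x_2 = 3/4;  a_2 = 0;  x_3 = (x_2 − 0)/3 = 1/4
  x_3 = 1/4;  a_3 = 1;  x_4 = (x_3 − 1)/3 = -1/4
  x_4 = -1/4;  a_4 = 2;  x_5 = (x_4 − 2)/3 = -3/4
  x_5 = -3/4;  a_5 = 0;  x_6 = (x_5 − 0)/3 = -1/4
Digits: (2, 0, 0, 1, 2, 0).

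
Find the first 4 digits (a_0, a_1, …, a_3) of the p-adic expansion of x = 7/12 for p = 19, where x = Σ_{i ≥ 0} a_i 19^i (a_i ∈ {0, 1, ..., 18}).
(a_0, …, a_3) = (18, 7, 17, 7)

v_19(7/12) = 0 (numerator and denominator both coprime to 19), so x ∈ ℤ_19^×. Compute digits iteratively via a_i = x_i mod 19, x_{i+1} = (x_i − a_i)/19, with x_0 = x:
  x_0 = 7/12;  a_0 = 18;  x_1 = (x_0 − 18)/19 = -11/12
  x_1 = -11/12;  a_1 = 7;  x_2 = (x_1 − 7)/19 = -5/12
  x_2 = -5/12;  a_2 = 17;  x_3 = (x_2 − 17)/19 = -11/12
  x_3 = -11/12;  a_3 = 7;  x_4 = (x_3 − 7)/19 = -5/12
Digits: (18, 7, 17, 7).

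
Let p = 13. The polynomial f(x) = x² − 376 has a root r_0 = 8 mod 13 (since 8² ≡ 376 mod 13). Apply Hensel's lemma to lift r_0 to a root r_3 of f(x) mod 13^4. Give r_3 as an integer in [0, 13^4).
r_3 = 9238 (mod 28561)

Hensel's recurrence: r_{i+1} = r_i − f(r_i)·(f′(r_i))^{-1} mod 13^{i+2}, with f′(x) = 2x. Iterate:
  r_0 = 8 (mod 13)
  r_1 = 112 (mod 169)
  r_2 = 450 (mod 2197)
  r_3 = 9238 (mod 28561)
Final: r_3 = 9238, and one checks f(r_3) ≡ 0 mod 13^4.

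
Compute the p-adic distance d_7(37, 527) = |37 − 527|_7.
d_7(37, 527) = 1/49

Step 1 — x − y = 37 − 527 = -490. Step 2 — v_7(-490) = 2 (factor: -490 = −(7^2 · 10); the sign does not affect v_p). Step 3 — |x − y|_7 = 7^{-2} = 1/49.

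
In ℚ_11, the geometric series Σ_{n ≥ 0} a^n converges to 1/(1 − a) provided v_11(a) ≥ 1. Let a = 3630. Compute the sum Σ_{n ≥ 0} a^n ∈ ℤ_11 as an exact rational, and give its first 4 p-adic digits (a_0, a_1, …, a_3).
Σ a^n = 1/(1 − a) = -1/3629;  first 4 digits = (1, 0, 8, 2)

v_11(a) = 2 ≥ 1, so the series converges in ℤ_11 to 1/(1 − a) = 1/(1 − 3630) = -1/3629. Expand this rational in ℤ_11: compute digits iteratively via d_i = x_i mod 11, x_{i+1} = (x_i − d_i)/11. The first 4 digits are (1, 0, 8, 2).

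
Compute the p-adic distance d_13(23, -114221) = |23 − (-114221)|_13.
d_13(23, -114221) = 1/28561

Step 1 — x − y = 23 − (-114221) = 114244. Step 2 — v_13(114244) = 4 (factor: 114244 = (13^4 · 4); the sign does not affect v_p). Step 3 — |x − y|_13 = 13^{-4} = 1/28561.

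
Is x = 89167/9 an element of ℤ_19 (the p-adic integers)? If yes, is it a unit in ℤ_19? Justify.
x ∈ ℤ_19 but not a unit; v_19(x) = 3 > 0

ℤ_19 = {x ∈ ℚ_19 : v_19(x) ≥ 0} and ℤ_19^× = {x ∈ ℤ_19 : v_19(x) = 0}. Here v_19(89167/9) = v_19(num) − v_19(den) = 3; compare against these criteria.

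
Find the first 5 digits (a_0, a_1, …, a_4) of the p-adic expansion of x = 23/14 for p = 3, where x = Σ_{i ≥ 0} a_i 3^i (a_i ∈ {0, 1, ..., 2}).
(a_0, …, a_4) = (1, 0, 2, 0, 0)

v_3(23/14) = 0 (numerator and denominator both coprime to 3), so x ∈ ℤ_3^×. Compute digits iteratively via a_i = x_i mod 3, x_{i+1} = (x_i − a_i)/3, with x_0 = x:
  x_0 = 23/14;  a_0 = 1;  x_1 = (x_0 − 1)/3 = 3/14
  x_1 = 3/14;  a_1 = 0;  x_2 = (x_1 − 0)/3 = 1/14
  x_2 = 1/14;  a_2 = 2;  x_3 = (x_2 − 2)/3 = -9/14
  x_3 = -9/14;  a_3 = 0;  x_4 = (x_3 − 0)/3 = -3/14
  x_4 = -3/14;  a_4 = 0;  x_5 = (x_4 − 0)/3 = -1/14
Digits: (1, 0, 2, 0, 0).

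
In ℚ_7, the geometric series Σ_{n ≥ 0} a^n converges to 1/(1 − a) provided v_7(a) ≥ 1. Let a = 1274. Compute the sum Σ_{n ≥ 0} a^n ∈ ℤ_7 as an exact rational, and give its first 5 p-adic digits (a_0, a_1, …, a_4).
Σ a^n = 1/(1 − a) = -1/1273;  first 5 digits = (1, 0, 5, 3, 4)

v_7(a) = 2 ≥ 1, so the series converges in ℤ_7 to 1/(1 − a) = 1/(1 − 1274) = -1/1273. Expand this rational in ℤ_7: compute digits iteratively via d_i = x_i mod 7, x_{i+1} = (x_i − d_i)/7. The first 5 digits are (1, 0, 5, 3, 4).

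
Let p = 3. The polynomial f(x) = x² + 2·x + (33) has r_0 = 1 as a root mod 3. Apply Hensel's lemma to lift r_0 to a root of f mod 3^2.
r_1 = 1 (mod 9)

Hensel: r_{i+1} = r_i − f(r_i)·(f′(r_i))^{-1} mod 3^{i+2}, f′(x) = 2x + 2. Iterate:
  r_0 = 1 (mod 3)
  r_1 = 1 (mod 9)
Final: r = 1 satisfies f(r) ≡ 0 mod 3^2.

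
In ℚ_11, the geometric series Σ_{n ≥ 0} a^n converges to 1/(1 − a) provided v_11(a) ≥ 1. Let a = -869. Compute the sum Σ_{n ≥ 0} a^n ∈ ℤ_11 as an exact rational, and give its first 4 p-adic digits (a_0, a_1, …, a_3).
Σ a^n = 1/(1 − a) = 1/870;  first 4 digits = (1, 9, 7, 8)

v_11(a) = 1 ≥ 1, so the series converges in ℤ_11 to 1/(1 − a) = 1/(1 − (-869)) = 1/870. Expand this rational in ℤ_11: compute digits iteratively via d_i = x_i mod 11, x_{i+1} = (x_i − d_i)/11. The first 4 digits are (1, 9, 7, 8).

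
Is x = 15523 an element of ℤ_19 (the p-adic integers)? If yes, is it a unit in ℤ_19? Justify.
x ∈ ℤ_19 but not a unit; v_19(x) = 2 > 0

ℤ_19 = {x ∈ ℚ_19 : v_19(x) ≥ 0} and ℤ_19^× = {x ∈ ℤ_19 : v_19(x) = 0}. Here v_19(15523) = v_19(num) − v_19(den) = 2; compare against these criteria.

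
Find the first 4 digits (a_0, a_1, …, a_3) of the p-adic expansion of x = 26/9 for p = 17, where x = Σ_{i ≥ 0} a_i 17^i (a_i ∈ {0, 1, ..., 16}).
(a_0, …, a_3) = (1, 2, 15, 1)

v_17(26/9) = 0 (numerator and denominator both coprime to 17), so x ∈ ℤ_17^×. Compute digits iteratively via a_i = x_i mod 17, x_{i+1} = (x_i − a_i)/17, with x_0 = x:
  x_0 = 26/9;  a_0 = 1;  x_1 = (x_0 − 1)/17 = 1/9
  x_1 = 1/9;  a_1 = 2;  x_2 = (x_1 − 2)/17 = -1/9
  x_2 = -1/9;  a_2 = 15;  x_3 = (x_2 − 15)/17 = -8/9
  x_3 = -8/9;  a_3 = 1;  x_4 = (x_3 − 1)/17 = -1/9
Digits: (1, 2, 15, 1).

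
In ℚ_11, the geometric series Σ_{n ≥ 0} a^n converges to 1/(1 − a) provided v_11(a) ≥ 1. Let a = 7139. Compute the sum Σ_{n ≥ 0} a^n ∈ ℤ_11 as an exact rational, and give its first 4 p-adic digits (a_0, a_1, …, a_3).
Σ a^n = 1/(1 − a) = -1/7138;  first 4 digits = (1, 0, 4, 5)

v_11(a) = 2 ≥ 1, so the series converges in ℤ_11 to 1/(1 − a) = 1/(1 − 7139) = -1/7138. Expand this rational in ℤ_11: compute digits iteratively via d_i = x_i mod 11, x_{i+1} = (x_i − d_i)/11. The first 4 digits are (1, 0, 4, 5).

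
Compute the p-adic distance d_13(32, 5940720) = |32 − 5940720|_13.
d_13(32, 5940720) = 1/371293

Step 1 — x − y = 32 − 5940720 = -5940688. Step 2 — v_13(-5940688) = 5 (factor: -5940688 = −(13^5 · 16); the sign does not affect v_p). Step 3 — |x − y|_13 = 13^{-5} = 1/371293.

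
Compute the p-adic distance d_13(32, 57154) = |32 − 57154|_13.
d_13(32, 57154) = 1/28561

Step 1 — x − y = 32 − 57154 = -57122. Step 2 — v_13(-57122) = 4 (factor: -57122 = −(13^4 · 2); the sign does not affect v_p). Step 3 — |x − y|_13 = 13^{-4} = 1/28561.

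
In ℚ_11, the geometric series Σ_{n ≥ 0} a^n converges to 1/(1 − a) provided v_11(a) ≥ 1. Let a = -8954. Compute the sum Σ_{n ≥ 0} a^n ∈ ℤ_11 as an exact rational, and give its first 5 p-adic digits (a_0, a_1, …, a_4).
Σ a^n = 1/(1 − a) = 1/8955;  first 5 digits = (1, 0, 3, 4, 8)

v_11(a) = 2 ≥ 1, so the series converges in ℤ_11 to 1/(1 − a) = 1/(1 − (-8954)) = 1/8955. Expand this rational in ℤ_11: compute digits iteratively via d_i = x_i mod 11, x_{i+1} = (x_i − d_i)/11. The first 5 digits are (1, 0, 3, 4, 8).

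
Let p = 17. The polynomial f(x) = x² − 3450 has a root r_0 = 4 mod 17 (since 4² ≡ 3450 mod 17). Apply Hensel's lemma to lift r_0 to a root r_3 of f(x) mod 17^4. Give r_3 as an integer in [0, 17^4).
r_3 = 3540 (mod 83521)

Hensel's recurrence: r_{i+1} = r_i − f(r_i)·(f′(r_i))^{-1} mod 17^{i+2}, with f′(x) = 2x. Iterate:
  r_0 = 4 (mod 17)
  r_1 = 72 (mod 289)
  r_2 = 3540 (mod 4913)
  r_3 = 3540 (mod 83521)
Final: r_3 = 3540, and one checks f(r_3) ≡ 0 mod 17^4.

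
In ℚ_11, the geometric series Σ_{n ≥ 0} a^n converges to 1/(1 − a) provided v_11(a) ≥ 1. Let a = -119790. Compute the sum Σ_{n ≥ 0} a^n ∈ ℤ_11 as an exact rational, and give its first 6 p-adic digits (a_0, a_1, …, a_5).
Σ a^n = 1/(1 − a) = 1/119791;  first 6 digits = (1, 0, 0, 9, 2, 10)

v_11(a) = 3 ≥ 1, so the series converges in ℤ_11 to 1/(1 − a) = 1/(1 − (-119790)) = 1/119791. Expand this rational in ℤ_11: compute digits iteratively via d_i = x_i mod 11, x_{i+1} = (x_i − d_i)/11. The first 6 digits are (1, 0, 0, 9, 2, 10).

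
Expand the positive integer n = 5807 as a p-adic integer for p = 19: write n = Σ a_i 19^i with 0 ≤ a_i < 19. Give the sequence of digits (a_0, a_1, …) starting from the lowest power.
(a_0, a_1, …) = (12, 1, 16)

Repeated division by 19 gives the digits low-to-high: 5807 = 12 + 1·19^1 + 16·19^2. Digit sequence: (12, 1, 16).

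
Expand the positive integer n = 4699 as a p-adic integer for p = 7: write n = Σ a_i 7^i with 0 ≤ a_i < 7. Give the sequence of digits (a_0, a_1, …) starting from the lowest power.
(a_0, a_1, …) = (2, 6, 4, 6, 1)

Repeated division by 7 gives the digits low-to-high: 4699 = 2 + 6·7^1 + 4·7^2 + 6·7^3 + 1·7^4. Digit sequence: (2, 6, 4, 6, 1).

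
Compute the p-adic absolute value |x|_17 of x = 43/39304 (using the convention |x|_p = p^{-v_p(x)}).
|43/39304|_17 = 4913

Step 1 — compute v_17(x) by factoring powers of 17 out of the numerator and denominator: v_17(43/39304) = -3. Step 2 — apply |x|_p = p^{-v_p(x)} = 17^{3} = 4913.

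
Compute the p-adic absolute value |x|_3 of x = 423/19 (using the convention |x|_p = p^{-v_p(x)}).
|423/19|_3 = 1/9

Step 1 — compute v_3(x) by factoring powers of 3 out of the numerator and denominator: v_3(423/19) = 2. Step 2 — apply |x|_p = p^{-v_p(x)} = 3^{-2} = 1/9.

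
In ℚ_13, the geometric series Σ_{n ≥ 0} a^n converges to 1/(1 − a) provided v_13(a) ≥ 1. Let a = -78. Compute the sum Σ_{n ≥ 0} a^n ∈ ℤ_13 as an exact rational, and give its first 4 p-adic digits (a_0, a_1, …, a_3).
Σ a^n = 1/(1 − a) = 1/79;  first 4 digits = (1, 7, 9, 7)

v_13(a) = 1 ≥ 1, so the series converges in ℤ_13 to 1/(1 − a) = 1/(1 − (-78)) = 1/79. Expand this rational in ℤ_13: compute digits iteratively via d_i = x_i mod 13, x_{i+1} = (x_i − d_i)/13. The first 4 digits are (1, 7, 9, 7).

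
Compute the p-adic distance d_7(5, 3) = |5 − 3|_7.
d_7(5, 3) = 1

Step 1 — x − y = 5 − 3 = 2. Step 2 — v_7(2) = 0 (factor: 2 = (7^0 · 2); the sign does not affect v_p). Step 3 — |x − y|_7 = 7^{0} = 1.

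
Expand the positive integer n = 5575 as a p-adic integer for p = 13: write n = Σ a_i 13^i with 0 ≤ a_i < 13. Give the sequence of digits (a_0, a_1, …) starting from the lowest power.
(a_0, a_1, …) = (11, 12, 6, 2)

Repeated division by 13 gives the digits low-to-high: 5575 = 11 + 12·13^1 + 6·13^2 + 2·13^3. Digit sequence: (11, 12, 6, 2).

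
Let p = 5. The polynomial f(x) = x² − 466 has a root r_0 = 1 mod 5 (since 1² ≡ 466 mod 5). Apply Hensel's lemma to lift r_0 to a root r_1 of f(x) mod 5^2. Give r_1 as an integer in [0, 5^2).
r_1 = 21 (mod 25)

Hensel's recurrence: r_{i+1} = r_i − f(r_i)·(f′(r_i))^{-1} mod 5^{i+2}, with f′(x) = 2x. Iterate:
  r_0 = 1 (mod 5)
  r_1 = 21 (mod 25)
Final: r_1 = 21, and one checks f(r_1) ≡ 0 mod 5^2.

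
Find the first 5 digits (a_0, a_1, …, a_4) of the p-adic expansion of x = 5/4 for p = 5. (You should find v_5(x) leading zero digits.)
(a_0, …, a_4) = (0, 4, 3, 3, 3)

v_5(5/4) = 1, so a_0 = ... = a_0 = 0. Factor out: x = 5^1 · u with u = 1/4 a unit in ℤ_5. Expand u iteratively via a_{v+i} = u_i mod 5, u_{i+1} = (u_i − a_{v+i})/5:
  u_0 = 1/4;  a_1 = 4;  u_1 = (u_0 − 4)/5 = -3/4
  u_1 = -3/4;  a_2 = 3;  u_2 = (u_1 − 3)/5 = -3/4
  u_2 = -3/4;  a_3 = 3;  u_3 = (u_2 − 3)/5 = -3/4
  u_3 = -3/4;  a_4 = 3;  u_4 = (u_3 − 3)/5 = -3/4
Digits: (0, 4, 3, 3, 3).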